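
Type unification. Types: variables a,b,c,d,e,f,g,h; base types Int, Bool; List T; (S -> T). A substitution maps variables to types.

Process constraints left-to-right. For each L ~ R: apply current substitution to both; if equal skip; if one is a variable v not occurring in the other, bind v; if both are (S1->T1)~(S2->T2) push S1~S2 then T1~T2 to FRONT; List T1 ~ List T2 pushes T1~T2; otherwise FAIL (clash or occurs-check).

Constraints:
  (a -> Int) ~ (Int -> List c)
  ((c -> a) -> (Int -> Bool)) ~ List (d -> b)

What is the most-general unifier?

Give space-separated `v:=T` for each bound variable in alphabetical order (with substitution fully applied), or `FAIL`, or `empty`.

step 1: unify (a -> Int) ~ (Int -> List c)  [subst: {-} | 1 pending]
  -> decompose arrow: push a~Int, Int~List c
step 2: unify a ~ Int  [subst: {-} | 2 pending]
  bind a := Int
step 3: unify Int ~ List c  [subst: {a:=Int} | 1 pending]
  clash: Int vs List c

Answer: FAIL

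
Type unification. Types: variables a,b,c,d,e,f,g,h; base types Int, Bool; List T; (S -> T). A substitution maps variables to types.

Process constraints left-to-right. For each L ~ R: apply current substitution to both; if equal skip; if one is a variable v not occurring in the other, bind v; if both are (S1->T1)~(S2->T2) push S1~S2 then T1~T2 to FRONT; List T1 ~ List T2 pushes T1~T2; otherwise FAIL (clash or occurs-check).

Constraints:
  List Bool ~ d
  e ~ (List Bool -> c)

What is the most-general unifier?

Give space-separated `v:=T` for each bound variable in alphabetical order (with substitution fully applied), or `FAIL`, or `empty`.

Answer: d:=List Bool e:=(List Bool -> c)

Derivation:
step 1: unify List Bool ~ d  [subst: {-} | 1 pending]
  bind d := List Bool
step 2: unify e ~ (List Bool -> c)  [subst: {d:=List Bool} | 0 pending]
  bind e := (List Bool -> c)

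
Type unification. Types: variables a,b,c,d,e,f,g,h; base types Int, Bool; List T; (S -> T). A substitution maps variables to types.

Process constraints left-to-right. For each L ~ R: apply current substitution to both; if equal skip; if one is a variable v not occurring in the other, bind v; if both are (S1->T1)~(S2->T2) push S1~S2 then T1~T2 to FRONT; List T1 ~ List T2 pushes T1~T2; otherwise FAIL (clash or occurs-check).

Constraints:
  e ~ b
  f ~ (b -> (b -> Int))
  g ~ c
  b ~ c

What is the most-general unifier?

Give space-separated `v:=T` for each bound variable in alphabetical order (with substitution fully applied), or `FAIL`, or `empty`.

Answer: b:=c e:=c f:=(c -> (c -> Int)) g:=c

Derivation:
step 1: unify e ~ b  [subst: {-} | 3 pending]
  bind e := b
step 2: unify f ~ (b -> (b -> Int))  [subst: {e:=b} | 2 pending]
  bind f := (b -> (b -> Int))
step 3: unify g ~ c  [subst: {e:=b, f:=(b -> (b -> Int))} | 1 pending]
  bind g := c
step 4: unify b ~ c  [subst: {e:=b, f:=(b -> (b -> Int)), g:=c} | 0 pending]
  bind b := c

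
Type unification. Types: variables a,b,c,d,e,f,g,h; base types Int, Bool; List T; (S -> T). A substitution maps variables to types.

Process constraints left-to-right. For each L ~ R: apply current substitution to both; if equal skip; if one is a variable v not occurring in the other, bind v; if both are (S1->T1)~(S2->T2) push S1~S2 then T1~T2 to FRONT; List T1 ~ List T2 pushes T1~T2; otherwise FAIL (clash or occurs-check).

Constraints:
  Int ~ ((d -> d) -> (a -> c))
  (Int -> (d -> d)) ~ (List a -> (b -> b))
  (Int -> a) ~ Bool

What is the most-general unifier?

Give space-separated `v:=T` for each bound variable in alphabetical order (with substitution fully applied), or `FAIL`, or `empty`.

step 1: unify Int ~ ((d -> d) -> (a -> c))  [subst: {-} | 2 pending]
  clash: Int vs ((d -> d) -> (a -> c))

Answer: FAIL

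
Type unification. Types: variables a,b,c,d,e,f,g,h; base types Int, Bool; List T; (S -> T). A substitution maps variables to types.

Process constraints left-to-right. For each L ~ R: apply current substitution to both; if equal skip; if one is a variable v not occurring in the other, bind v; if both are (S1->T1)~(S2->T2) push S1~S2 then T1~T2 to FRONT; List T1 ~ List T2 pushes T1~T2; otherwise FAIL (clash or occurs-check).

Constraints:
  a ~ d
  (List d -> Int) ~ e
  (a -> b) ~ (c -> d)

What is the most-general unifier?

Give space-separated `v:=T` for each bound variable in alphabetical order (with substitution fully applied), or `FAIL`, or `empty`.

step 1: unify a ~ d  [subst: {-} | 2 pending]
  bind a := d
step 2: unify (List d -> Int) ~ e  [subst: {a:=d} | 1 pending]
  bind e := (List d -> Int)
step 3: unify (d -> b) ~ (c -> d)  [subst: {a:=d, e:=(List d -> Int)} | 0 pending]
  -> decompose arrow: push d~c, b~d
step 4: unify d ~ c  [subst: {a:=d, e:=(List d -> Int)} | 1 pending]
  bind d := c
step 5: unify b ~ c  [subst: {a:=d, e:=(List d -> Int), d:=c} | 0 pending]
  bind b := c

Answer: a:=c b:=c d:=c e:=(List c -> Int)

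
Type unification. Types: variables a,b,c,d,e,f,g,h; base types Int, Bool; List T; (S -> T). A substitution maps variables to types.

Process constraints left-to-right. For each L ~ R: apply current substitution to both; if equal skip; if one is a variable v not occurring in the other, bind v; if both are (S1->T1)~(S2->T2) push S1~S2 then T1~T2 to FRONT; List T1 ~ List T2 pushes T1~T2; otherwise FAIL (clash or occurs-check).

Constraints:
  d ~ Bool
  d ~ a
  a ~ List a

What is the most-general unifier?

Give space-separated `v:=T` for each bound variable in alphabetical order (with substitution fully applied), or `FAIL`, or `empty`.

Answer: FAIL

Derivation:
step 1: unify d ~ Bool  [subst: {-} | 2 pending]
  bind d := Bool
step 2: unify Bool ~ a  [subst: {d:=Bool} | 1 pending]
  bind a := Bool
step 3: unify Bool ~ List Bool  [subst: {d:=Bool, a:=Bool} | 0 pending]
  clash: Bool vs List Bool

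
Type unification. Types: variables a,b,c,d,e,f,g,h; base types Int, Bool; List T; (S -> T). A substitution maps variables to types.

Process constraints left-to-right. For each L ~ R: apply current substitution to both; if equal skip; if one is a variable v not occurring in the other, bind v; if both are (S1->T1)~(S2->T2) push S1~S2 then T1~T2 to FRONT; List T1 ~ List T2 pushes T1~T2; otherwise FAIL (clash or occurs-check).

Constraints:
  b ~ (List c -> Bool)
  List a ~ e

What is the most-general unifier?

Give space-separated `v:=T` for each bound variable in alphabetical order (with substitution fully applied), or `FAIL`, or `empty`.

Answer: b:=(List c -> Bool) e:=List a

Derivation:
step 1: unify b ~ (List c -> Bool)  [subst: {-} | 1 pending]
  bind b := (List c -> Bool)
step 2: unify List a ~ e  [subst: {b:=(List c -> Bool)} | 0 pending]
  bind e := List a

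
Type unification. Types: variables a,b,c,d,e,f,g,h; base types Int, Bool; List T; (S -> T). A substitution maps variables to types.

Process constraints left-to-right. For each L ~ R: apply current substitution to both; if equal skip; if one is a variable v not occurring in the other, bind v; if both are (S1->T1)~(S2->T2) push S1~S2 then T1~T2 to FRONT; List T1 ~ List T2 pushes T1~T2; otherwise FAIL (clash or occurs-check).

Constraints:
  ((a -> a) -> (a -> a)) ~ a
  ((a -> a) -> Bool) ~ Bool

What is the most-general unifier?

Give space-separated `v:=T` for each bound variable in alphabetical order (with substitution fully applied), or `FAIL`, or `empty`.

step 1: unify ((a -> a) -> (a -> a)) ~ a  [subst: {-} | 1 pending]
  occurs-check fail

Answer: FAIL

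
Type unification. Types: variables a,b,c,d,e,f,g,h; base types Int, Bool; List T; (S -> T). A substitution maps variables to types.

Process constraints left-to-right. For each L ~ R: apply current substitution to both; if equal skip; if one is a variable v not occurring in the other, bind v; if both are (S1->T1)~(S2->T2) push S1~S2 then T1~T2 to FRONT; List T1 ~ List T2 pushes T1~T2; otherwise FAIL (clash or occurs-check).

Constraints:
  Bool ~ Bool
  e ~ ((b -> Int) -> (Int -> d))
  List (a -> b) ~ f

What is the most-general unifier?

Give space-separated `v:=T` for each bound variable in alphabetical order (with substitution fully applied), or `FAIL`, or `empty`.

step 1: unify Bool ~ Bool  [subst: {-} | 2 pending]
  -> identical, skip
step 2: unify e ~ ((b -> Int) -> (Int -> d))  [subst: {-} | 1 pending]
  bind e := ((b -> Int) -> (Int -> d))
step 3: unify List (a -> b) ~ f  [subst: {e:=((b -> Int) -> (Int -> d))} | 0 pending]
  bind f := List (a -> b)

Answer: e:=((b -> Int) -> (Int -> d)) f:=List (a -> b)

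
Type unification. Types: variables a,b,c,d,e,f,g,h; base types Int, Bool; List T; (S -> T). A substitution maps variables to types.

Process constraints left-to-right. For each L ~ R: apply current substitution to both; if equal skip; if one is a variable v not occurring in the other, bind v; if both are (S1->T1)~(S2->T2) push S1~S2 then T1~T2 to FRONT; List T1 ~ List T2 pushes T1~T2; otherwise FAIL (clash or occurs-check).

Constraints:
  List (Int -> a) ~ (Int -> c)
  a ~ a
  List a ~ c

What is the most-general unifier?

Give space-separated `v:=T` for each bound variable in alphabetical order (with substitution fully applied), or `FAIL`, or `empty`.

Answer: FAIL

Derivation:
step 1: unify List (Int -> a) ~ (Int -> c)  [subst: {-} | 2 pending]
  clash: List (Int -> a) vs (Int -> c)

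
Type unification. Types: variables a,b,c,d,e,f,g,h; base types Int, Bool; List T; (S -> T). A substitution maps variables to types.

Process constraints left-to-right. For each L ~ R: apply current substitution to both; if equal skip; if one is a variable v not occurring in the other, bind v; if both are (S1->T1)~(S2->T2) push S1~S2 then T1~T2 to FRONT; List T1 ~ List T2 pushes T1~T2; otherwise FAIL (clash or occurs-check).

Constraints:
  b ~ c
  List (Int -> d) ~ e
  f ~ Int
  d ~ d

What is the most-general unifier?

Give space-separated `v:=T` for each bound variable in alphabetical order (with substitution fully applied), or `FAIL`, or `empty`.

Answer: b:=c e:=List (Int -> d) f:=Int

Derivation:
step 1: unify b ~ c  [subst: {-} | 3 pending]
  bind b := c
step 2: unify List (Int -> d) ~ e  [subst: {b:=c} | 2 pending]
  bind e := List (Int -> d)
step 3: unify f ~ Int  [subst: {b:=c, e:=List (Int -> d)} | 1 pending]
  bind f := Int
step 4: unify d ~ d  [subst: {b:=c, e:=List (Int -> d), f:=Int} | 0 pending]
  -> identical, skip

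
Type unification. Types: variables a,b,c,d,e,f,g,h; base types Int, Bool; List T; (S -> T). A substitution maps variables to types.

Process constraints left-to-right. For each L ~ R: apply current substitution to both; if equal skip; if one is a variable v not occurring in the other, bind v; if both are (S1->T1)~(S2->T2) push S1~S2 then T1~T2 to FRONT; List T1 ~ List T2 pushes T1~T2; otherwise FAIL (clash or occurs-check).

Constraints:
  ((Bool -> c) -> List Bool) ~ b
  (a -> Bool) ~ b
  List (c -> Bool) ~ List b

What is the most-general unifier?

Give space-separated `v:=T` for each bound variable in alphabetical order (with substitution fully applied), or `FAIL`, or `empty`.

step 1: unify ((Bool -> c) -> List Bool) ~ b  [subst: {-} | 2 pending]
  bind b := ((Bool -> c) -> List Bool)
step 2: unify (a -> Bool) ~ ((Bool -> c) -> List Bool)  [subst: {b:=((Bool -> c) -> List Bool)} | 1 pending]
  -> decompose arrow: push a~(Bool -> c), Bool~List Bool
step 3: unify a ~ (Bool -> c)  [subst: {b:=((Bool -> c) -> List Bool)} | 2 pending]
  bind a := (Bool -> c)
step 4: unify Bool ~ List Bool  [subst: {b:=((Bool -> c) -> List Bool), a:=(Bool -> c)} | 1 pending]
  clash: Bool vs List Bool

Answer: FAIL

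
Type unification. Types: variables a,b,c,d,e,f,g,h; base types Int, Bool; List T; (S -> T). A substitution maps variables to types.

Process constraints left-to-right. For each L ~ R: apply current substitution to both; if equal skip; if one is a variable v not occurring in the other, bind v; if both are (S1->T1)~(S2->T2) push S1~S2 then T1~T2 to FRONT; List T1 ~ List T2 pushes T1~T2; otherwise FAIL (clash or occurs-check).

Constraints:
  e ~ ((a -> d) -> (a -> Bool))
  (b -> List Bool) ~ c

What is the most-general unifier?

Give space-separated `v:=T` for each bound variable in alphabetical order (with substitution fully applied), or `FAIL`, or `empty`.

step 1: unify e ~ ((a -> d) -> (a -> Bool))  [subst: {-} | 1 pending]
  bind e := ((a -> d) -> (a -> Bool))
step 2: unify (b -> List Bool) ~ c  [subst: {e:=((a -> d) -> (a -> Bool))} | 0 pending]
  bind c := (b -> List Bool)

Answer: c:=(b -> List Bool) e:=((a -> d) -> (a -> Bool))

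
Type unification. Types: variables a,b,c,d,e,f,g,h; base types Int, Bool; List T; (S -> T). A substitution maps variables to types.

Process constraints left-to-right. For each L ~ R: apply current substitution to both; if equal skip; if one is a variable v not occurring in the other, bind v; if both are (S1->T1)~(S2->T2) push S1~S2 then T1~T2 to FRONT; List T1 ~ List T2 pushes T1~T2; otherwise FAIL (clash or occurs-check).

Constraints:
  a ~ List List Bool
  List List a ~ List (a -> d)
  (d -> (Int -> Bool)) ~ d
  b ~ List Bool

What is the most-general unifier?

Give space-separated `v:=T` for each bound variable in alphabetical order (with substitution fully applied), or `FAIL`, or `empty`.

Answer: FAIL

Derivation:
step 1: unify a ~ List List Bool  [subst: {-} | 3 pending]
  bind a := List List Bool
step 2: unify List List List List Bool ~ List (List List Bool -> d)  [subst: {a:=List List Bool} | 2 pending]
  -> decompose List: push List List List Bool~(List List Bool -> d)
step 3: unify List List List Bool ~ (List List Bool -> d)  [subst: {a:=List List Bool} | 2 pending]
  clash: List List List Bool vs (List List Bool -> d)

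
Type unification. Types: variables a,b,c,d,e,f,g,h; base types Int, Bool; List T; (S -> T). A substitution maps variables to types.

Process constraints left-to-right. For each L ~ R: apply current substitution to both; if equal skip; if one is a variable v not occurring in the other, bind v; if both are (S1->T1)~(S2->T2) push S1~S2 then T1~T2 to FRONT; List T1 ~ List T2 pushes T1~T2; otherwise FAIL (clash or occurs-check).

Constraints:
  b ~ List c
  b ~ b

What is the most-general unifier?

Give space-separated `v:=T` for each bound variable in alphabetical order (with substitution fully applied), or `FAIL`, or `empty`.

step 1: unify b ~ List c  [subst: {-} | 1 pending]
  bind b := List c
step 2: unify List c ~ List c  [subst: {b:=List c} | 0 pending]
  -> identical, skip

Answer: b:=List c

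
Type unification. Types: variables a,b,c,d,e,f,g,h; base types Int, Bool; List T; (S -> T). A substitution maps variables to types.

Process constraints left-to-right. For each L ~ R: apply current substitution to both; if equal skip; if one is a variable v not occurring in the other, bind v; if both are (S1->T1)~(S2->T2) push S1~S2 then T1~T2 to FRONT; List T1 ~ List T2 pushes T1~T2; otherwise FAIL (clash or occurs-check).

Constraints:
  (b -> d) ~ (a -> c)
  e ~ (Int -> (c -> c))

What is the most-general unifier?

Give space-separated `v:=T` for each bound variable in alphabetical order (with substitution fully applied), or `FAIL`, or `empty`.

Answer: b:=a d:=c e:=(Int -> (c -> c))

Derivation:
step 1: unify (b -> d) ~ (a -> c)  [subst: {-} | 1 pending]
  -> decompose arrow: push b~a, d~c
step 2: unify b ~ a  [subst: {-} | 2 pending]
  bind b := a
step 3: unify d ~ c  [subst: {b:=a} | 1 pending]
  bind d := c
step 4: unify e ~ (Int -> (c -> c))  [subst: {b:=a, d:=c} | 0 pending]
  bind e := (Int -> (c -> c))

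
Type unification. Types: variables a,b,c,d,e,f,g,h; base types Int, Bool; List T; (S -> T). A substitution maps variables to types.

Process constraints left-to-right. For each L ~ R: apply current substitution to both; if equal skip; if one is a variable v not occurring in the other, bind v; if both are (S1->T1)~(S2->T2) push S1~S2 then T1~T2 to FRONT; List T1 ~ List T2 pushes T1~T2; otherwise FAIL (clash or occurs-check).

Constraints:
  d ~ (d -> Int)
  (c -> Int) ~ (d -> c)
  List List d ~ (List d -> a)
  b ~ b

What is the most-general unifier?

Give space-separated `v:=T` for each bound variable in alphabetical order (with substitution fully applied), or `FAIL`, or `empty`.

Answer: FAIL

Derivation:
step 1: unify d ~ (d -> Int)  [subst: {-} | 3 pending]
  occurs-check fail: d in (d -> Int)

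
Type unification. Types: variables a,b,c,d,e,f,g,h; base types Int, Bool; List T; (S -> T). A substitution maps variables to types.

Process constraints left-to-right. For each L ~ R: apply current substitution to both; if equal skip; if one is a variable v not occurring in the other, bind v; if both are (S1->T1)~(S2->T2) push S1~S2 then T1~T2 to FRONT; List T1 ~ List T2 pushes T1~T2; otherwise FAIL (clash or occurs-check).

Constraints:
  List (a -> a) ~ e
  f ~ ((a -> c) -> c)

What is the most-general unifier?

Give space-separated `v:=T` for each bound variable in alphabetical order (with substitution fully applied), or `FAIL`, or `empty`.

step 1: unify List (a -> a) ~ e  [subst: {-} | 1 pending]
  bind e := List (a -> a)
step 2: unify f ~ ((a -> c) -> c)  [subst: {e:=List (a -> a)} | 0 pending]
  bind f := ((a -> c) -> c)

Answer: e:=List (a -> a) f:=((a -> c) -> c)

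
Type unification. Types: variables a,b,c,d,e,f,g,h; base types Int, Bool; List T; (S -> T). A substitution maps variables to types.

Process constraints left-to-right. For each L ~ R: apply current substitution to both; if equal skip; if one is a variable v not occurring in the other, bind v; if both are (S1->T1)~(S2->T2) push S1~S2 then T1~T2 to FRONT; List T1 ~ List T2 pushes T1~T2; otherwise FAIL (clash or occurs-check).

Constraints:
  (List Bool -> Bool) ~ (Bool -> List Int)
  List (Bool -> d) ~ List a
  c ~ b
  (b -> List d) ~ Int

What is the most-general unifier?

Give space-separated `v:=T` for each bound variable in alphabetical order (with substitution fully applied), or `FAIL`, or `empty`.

step 1: unify (List Bool -> Bool) ~ (Bool -> List Int)  [subst: {-} | 3 pending]
  -> decompose arrow: push List Bool~Bool, Bool~List Int
step 2: unify List Bool ~ Bool  [subst: {-} | 4 pending]
  clash: List Bool vs Bool

Answer: FAIL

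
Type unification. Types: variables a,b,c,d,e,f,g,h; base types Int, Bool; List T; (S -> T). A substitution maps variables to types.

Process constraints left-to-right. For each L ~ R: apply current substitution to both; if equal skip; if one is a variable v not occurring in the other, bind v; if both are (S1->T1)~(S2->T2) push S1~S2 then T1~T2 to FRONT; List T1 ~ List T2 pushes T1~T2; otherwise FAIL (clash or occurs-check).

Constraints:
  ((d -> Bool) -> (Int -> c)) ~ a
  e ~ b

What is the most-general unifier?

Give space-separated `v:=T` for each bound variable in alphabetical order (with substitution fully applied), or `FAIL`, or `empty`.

Answer: a:=((d -> Bool) -> (Int -> c)) e:=b

Derivation:
step 1: unify ((d -> Bool) -> (Int -> c)) ~ a  [subst: {-} | 1 pending]
  bind a := ((d -> Bool) -> (Int -> c))
step 2: unify e ~ b  [subst: {a:=((d -> Bool) -> (Int -> c))} | 0 pending]
  bind e := b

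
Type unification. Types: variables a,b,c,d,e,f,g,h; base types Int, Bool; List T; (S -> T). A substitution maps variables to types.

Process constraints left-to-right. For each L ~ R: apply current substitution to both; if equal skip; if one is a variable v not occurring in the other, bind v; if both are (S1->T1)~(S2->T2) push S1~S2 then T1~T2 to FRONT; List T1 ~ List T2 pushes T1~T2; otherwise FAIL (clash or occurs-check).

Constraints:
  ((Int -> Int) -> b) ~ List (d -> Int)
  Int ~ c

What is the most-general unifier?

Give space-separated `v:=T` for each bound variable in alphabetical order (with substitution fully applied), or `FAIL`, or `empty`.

Answer: FAIL

Derivation:
step 1: unify ((Int -> Int) -> b) ~ List (d -> Int)  [subst: {-} | 1 pending]
  clash: ((Int -> Int) -> b) vs List (d -> Int)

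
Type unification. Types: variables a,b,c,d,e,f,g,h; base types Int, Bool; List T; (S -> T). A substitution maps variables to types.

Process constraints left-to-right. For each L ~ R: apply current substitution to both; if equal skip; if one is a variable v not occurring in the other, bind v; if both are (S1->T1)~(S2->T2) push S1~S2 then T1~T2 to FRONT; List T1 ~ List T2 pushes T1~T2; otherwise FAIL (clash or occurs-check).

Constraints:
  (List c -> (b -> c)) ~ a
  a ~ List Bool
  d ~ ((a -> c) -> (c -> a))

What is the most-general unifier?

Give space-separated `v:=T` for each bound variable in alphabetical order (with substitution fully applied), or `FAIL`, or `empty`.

Answer: FAIL

Derivation:
step 1: unify (List c -> (b -> c)) ~ a  [subst: {-} | 2 pending]
  bind a := (List c -> (b -> c))
step 2: unify (List c -> (b -> c)) ~ List Bool  [subst: {a:=(List c -> (b -> c))} | 1 pending]
  clash: (List c -> (b -> c)) vs List Bool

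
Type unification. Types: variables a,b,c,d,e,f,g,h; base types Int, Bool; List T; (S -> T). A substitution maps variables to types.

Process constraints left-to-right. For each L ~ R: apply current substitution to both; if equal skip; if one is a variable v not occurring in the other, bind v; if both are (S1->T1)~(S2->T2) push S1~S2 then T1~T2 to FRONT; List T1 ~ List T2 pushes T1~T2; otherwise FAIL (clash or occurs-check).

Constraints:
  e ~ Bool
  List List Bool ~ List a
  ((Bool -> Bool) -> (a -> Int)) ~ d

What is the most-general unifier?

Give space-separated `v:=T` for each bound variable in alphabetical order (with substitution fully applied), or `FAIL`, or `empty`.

step 1: unify e ~ Bool  [subst: {-} | 2 pending]
  bind e := Bool
step 2: unify List List Bool ~ List a  [subst: {e:=Bool} | 1 pending]
  -> decompose List: push List Bool~a
step 3: unify List Bool ~ a  [subst: {e:=Bool} | 1 pending]
  bind a := List Bool
step 4: unify ((Bool -> Bool) -> (List Bool -> Int)) ~ d  [subst: {e:=Bool, a:=List Bool} | 0 pending]
  bind d := ((Bool -> Bool) -> (List Bool -> Int))

Answer: a:=List Bool d:=((Bool -> Bool) -> (List Bool -> Int)) e:=Bool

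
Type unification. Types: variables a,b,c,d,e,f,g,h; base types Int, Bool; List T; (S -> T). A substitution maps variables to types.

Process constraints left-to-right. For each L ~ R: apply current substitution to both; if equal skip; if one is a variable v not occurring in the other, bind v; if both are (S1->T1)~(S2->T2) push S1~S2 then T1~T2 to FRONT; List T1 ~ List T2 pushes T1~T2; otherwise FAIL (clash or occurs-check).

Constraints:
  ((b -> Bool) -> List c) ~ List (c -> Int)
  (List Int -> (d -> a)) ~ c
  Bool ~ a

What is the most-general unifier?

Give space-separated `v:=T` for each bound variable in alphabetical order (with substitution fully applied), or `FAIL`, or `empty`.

step 1: unify ((b -> Bool) -> List c) ~ List (c -> Int)  [subst: {-} | 2 pending]
  clash: ((b -> Bool) -> List c) vs List (c -> Int)

Answer: FAIL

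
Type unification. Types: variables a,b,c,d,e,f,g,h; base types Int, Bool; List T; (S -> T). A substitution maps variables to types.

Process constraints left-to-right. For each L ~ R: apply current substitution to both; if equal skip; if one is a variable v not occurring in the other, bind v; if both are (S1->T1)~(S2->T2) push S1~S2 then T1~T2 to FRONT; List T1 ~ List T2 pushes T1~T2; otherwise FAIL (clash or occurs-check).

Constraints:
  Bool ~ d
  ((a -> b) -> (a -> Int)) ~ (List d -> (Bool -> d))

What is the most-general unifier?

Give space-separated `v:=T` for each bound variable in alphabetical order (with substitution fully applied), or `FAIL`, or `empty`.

step 1: unify Bool ~ d  [subst: {-} | 1 pending]
  bind d := Bool
step 2: unify ((a -> b) -> (a -> Int)) ~ (List Bool -> (Bool -> Bool))  [subst: {d:=Bool} | 0 pending]
  -> decompose arrow: push (a -> b)~List Bool, (a -> Int)~(Bool -> Bool)
step 3: unify (a -> b) ~ List Bool  [subst: {d:=Bool} | 1 pending]
  clash: (a -> b) vs List Bool

Answer: FAIL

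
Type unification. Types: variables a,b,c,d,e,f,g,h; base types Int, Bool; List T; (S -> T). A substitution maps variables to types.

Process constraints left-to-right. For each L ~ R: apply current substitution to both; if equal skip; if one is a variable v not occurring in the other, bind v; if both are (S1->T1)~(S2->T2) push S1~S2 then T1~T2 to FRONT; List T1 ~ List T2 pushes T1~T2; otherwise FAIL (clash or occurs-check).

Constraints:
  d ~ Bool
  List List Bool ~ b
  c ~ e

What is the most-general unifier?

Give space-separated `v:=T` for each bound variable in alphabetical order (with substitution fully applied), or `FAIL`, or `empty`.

step 1: unify d ~ Bool  [subst: {-} | 2 pending]
  bind d := Bool
step 2: unify List List Bool ~ b  [subst: {d:=Bool} | 1 pending]
  bind b := List List Bool
step 3: unify c ~ e  [subst: {d:=Bool, b:=List List Bool} | 0 pending]
  bind c := e

Answer: b:=List List Bool c:=e d:=Bool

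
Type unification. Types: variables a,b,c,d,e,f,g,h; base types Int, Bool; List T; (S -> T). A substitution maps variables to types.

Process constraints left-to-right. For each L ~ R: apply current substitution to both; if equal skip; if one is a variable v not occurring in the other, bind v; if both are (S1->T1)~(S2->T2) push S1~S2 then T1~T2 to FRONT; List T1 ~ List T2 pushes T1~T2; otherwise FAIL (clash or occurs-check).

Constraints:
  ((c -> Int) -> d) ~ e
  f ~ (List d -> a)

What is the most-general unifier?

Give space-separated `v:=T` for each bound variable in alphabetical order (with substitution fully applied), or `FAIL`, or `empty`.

Answer: e:=((c -> Int) -> d) f:=(List d -> a)

Derivation:
step 1: unify ((c -> Int) -> d) ~ e  [subst: {-} | 1 pending]
  bind e := ((c -> Int) -> d)
step 2: unify f ~ (List d -> a)  [subst: {e:=((c -> Int) -> d)} | 0 pending]
  bind f := (List d -> a)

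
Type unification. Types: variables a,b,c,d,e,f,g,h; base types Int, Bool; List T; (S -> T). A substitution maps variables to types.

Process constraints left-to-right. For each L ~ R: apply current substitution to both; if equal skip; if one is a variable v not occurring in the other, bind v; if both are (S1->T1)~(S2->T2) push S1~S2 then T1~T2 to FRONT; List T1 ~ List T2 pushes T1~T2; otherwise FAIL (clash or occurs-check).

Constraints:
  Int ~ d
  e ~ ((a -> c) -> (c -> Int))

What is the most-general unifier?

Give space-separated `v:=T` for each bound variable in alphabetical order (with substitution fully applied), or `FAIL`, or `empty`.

Answer: d:=Int e:=((a -> c) -> (c -> Int))

Derivation:
step 1: unify Int ~ d  [subst: {-} | 1 pending]
  bind d := Int
step 2: unify e ~ ((a -> c) -> (c -> Int))  [subst: {d:=Int} | 0 pending]
  bind e := ((a -> c) -> (c -> Int))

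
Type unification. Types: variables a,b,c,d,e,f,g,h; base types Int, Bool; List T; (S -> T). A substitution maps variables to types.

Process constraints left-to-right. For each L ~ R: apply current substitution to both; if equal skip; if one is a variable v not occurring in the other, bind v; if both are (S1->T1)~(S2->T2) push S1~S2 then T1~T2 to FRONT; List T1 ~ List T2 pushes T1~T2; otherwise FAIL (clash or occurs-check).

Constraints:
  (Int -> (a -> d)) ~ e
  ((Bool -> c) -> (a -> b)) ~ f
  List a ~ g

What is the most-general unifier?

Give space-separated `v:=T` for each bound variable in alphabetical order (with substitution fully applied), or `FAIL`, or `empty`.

step 1: unify (Int -> (a -> d)) ~ e  [subst: {-} | 2 pending]
  bind e := (Int -> (a -> d))
step 2: unify ((Bool -> c) -> (a -> b)) ~ f  [subst: {e:=(Int -> (a -> d))} | 1 pending]
  bind f := ((Bool -> c) -> (a -> b))
step 3: unify List a ~ g  [subst: {e:=(Int -> (a -> d)), f:=((Bool -> c) -> (a -> b))} | 0 pending]
  bind g := List a

Answer: e:=(Int -> (a -> d)) f:=((Bool -> c) -> (a -> b)) g:=List a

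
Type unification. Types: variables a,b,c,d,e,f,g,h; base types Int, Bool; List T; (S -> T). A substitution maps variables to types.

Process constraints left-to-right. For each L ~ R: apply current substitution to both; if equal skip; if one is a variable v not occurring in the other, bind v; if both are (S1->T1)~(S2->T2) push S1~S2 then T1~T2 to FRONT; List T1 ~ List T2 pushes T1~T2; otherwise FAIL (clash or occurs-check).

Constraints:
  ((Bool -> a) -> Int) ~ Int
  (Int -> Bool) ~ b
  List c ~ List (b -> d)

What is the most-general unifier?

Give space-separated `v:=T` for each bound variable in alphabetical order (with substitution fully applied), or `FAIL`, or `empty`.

step 1: unify ((Bool -> a) -> Int) ~ Int  [subst: {-} | 2 pending]
  clash: ((Bool -> a) -> Int) vs Int

Answer: FAIL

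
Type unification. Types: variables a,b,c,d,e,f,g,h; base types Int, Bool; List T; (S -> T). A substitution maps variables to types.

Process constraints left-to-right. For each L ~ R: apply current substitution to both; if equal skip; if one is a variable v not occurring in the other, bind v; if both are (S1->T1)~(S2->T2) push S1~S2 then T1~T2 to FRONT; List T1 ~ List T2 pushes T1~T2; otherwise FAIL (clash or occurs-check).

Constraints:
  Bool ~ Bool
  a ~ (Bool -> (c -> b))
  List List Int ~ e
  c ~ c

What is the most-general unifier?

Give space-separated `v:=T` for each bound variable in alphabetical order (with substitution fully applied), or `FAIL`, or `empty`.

Answer: a:=(Bool -> (c -> b)) e:=List List Int

Derivation:
step 1: unify Bool ~ Bool  [subst: {-} | 3 pending]
  -> identical, skip
step 2: unify a ~ (Bool -> (c -> b))  [subst: {-} | 2 pending]
  bind a := (Bool -> (c -> b))
step 3: unify List List Int ~ e  [subst: {a:=(Bool -> (c -> b))} | 1 pending]
  bind e := List List Int
step 4: unify c ~ c  [subst: {a:=(Bool -> (c -> b)), e:=List List Int} | 0 pending]
  -> identical, skip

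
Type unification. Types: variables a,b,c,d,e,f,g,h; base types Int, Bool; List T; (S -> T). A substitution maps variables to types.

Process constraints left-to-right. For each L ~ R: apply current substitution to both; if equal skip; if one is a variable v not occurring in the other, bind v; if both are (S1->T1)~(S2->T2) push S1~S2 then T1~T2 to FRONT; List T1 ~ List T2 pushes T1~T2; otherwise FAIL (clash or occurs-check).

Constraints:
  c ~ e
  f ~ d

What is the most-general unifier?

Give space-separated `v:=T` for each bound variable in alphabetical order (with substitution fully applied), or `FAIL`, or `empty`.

step 1: unify c ~ e  [subst: {-} | 1 pending]
  bind c := e
step 2: unify f ~ d  [subst: {c:=e} | 0 pending]
  bind f := d

Answer: c:=e f:=d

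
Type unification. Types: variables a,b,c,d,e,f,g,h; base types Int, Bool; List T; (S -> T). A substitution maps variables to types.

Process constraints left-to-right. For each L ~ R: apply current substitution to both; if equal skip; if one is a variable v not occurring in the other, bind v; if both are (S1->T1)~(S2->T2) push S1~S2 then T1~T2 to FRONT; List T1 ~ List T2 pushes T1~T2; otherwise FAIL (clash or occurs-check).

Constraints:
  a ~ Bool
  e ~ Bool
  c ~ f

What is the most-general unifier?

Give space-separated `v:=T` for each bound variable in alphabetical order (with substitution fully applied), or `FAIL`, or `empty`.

Answer: a:=Bool c:=f e:=Bool

Derivation:
step 1: unify a ~ Bool  [subst: {-} | 2 pending]
  bind a := Bool
step 2: unify e ~ Bool  [subst: {a:=Bool} | 1 pending]
  bind e := Bool
step 3: unify c ~ f  [subst: {a:=Bool, e:=Bool} | 0 pending]
  bind c := f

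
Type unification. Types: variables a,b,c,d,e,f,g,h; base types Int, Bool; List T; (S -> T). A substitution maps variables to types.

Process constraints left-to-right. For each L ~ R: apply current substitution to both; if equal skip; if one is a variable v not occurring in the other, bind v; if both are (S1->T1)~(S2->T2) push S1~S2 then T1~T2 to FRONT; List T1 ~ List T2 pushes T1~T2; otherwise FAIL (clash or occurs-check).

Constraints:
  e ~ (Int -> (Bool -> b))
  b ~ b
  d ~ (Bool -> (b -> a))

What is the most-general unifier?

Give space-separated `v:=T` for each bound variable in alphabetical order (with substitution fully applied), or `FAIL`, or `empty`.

step 1: unify e ~ (Int -> (Bool -> b))  [subst: {-} | 2 pending]
  bind e := (Int -> (Bool -> b))
step 2: unify b ~ b  [subst: {e:=(Int -> (Bool -> b))} | 1 pending]
  -> identical, skip
step 3: unify d ~ (Bool -> (b -> a))  [subst: {e:=(Int -> (Bool -> b))} | 0 pending]
  bind d := (Bool -> (b -> a))

Answer: d:=(Bool -> (b -> a)) e:=(Int -> (Bool -> b))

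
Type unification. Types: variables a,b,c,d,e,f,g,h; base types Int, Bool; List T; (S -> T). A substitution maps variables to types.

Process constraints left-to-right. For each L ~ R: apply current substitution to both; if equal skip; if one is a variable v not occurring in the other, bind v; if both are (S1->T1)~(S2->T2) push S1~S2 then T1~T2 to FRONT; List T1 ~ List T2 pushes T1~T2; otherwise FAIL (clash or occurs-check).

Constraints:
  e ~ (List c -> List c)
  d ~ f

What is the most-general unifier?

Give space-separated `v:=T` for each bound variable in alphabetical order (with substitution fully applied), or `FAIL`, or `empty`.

Answer: d:=f e:=(List c -> List c)

Derivation:
step 1: unify e ~ (List c -> List c)  [subst: {-} | 1 pending]
  bind e := (List c -> List c)
step 2: unify d ~ f  [subst: {e:=(List c -> List c)} | 0 pending]
  bind d := f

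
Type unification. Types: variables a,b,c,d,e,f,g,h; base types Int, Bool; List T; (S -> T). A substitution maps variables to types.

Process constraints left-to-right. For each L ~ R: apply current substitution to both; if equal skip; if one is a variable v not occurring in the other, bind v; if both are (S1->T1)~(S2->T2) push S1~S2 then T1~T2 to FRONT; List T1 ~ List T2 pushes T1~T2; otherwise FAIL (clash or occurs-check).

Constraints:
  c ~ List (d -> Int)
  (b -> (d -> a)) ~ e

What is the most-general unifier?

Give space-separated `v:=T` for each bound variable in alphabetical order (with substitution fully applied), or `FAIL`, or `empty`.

step 1: unify c ~ List (d -> Int)  [subst: {-} | 1 pending]
  bind c := List (d -> Int)
step 2: unify (b -> (d -> a)) ~ e  [subst: {c:=List (d -> Int)} | 0 pending]
  bind e := (b -> (d -> a))

Answer: c:=List (d -> Int) e:=(b -> (d -> a))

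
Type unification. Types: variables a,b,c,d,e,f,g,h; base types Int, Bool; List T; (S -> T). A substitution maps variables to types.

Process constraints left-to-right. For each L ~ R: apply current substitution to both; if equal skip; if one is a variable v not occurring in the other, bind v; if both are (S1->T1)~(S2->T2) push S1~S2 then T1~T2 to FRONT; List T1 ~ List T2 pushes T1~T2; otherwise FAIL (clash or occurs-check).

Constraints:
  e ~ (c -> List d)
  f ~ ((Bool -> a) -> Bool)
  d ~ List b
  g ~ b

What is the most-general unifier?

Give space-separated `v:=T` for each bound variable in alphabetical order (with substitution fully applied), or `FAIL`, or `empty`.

Answer: d:=List b e:=(c -> List List b) f:=((Bool -> a) -> Bool) g:=b

Derivation:
step 1: unify e ~ (c -> List d)  [subst: {-} | 3 pending]
  bind e := (c -> List d)
step 2: unify f ~ ((Bool -> a) -> Bool)  [subst: {e:=(c -> List d)} | 2 pending]
  bind f := ((Bool -> a) -> Bool)
step 3: unify d ~ List b  [subst: {e:=(c -> List d), f:=((Bool -> a) -> Bool)} | 1 pending]
  bind d := List b
step 4: unify g ~ b  [subst: {e:=(c -> List d), f:=((Bool -> a) -> Bool), d:=List b} | 0 pending]
  bind g := b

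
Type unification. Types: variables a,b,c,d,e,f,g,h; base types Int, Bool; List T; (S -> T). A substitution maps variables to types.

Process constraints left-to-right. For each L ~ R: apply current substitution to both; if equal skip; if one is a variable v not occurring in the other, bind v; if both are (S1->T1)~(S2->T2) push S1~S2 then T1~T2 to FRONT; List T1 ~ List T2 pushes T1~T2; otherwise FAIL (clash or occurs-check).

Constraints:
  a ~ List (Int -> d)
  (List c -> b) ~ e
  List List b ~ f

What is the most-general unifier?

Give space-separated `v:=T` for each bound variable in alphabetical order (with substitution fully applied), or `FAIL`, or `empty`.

step 1: unify a ~ List (Int -> d)  [subst: {-} | 2 pending]
  bind a := List (Int -> d)
step 2: unify (List c -> b) ~ e  [subst: {a:=List (Int -> d)} | 1 pending]
  bind e := (List c -> b)
step 3: unify List List b ~ f  [subst: {a:=List (Int -> d), e:=(List c -> b)} | 0 pending]
  bind f := List List b

Answer: a:=List (Int -> d) e:=(List c -> b) f:=List List b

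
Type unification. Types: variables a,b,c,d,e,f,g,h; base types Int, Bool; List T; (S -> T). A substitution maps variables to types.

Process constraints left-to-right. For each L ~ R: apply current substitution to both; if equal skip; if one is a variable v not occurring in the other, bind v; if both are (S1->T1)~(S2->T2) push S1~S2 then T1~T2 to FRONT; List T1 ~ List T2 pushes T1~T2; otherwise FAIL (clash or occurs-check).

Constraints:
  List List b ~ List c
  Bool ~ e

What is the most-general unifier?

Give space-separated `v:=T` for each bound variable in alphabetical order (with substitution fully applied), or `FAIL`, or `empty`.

Answer: c:=List b e:=Bool

Derivation:
step 1: unify List List b ~ List c  [subst: {-} | 1 pending]
  -> decompose List: push List b~c
step 2: unify List b ~ c  [subst: {-} | 1 pending]
  bind c := List b
step 3: unify Bool ~ e  [subst: {c:=List b} | 0 pending]
  bind e := Bool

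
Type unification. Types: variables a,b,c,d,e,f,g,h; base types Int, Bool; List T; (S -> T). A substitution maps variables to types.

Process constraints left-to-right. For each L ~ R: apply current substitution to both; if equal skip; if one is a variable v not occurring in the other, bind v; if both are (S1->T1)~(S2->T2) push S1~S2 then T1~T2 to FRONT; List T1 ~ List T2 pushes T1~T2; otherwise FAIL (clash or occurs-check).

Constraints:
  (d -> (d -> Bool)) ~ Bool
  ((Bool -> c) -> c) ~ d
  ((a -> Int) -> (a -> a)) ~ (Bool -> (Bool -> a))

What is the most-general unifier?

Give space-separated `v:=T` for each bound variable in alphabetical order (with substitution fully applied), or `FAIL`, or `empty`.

step 1: unify (d -> (d -> Bool)) ~ Bool  [subst: {-} | 2 pending]
  clash: (d -> (d -> Bool)) vs Bool

Answer: FAIL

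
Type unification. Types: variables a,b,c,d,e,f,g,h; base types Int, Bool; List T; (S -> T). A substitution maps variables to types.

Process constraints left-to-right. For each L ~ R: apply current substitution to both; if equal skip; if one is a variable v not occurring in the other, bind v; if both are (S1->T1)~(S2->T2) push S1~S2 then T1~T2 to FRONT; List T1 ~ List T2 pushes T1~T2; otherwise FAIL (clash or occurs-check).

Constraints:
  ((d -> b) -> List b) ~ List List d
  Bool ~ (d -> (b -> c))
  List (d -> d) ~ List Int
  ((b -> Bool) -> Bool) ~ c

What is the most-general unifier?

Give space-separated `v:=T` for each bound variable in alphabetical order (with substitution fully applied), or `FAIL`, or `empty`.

Answer: FAIL

Derivation:
step 1: unify ((d -> b) -> List b) ~ List List d  [subst: {-} | 3 pending]
  clash: ((d -> b) -> List b) vs List List d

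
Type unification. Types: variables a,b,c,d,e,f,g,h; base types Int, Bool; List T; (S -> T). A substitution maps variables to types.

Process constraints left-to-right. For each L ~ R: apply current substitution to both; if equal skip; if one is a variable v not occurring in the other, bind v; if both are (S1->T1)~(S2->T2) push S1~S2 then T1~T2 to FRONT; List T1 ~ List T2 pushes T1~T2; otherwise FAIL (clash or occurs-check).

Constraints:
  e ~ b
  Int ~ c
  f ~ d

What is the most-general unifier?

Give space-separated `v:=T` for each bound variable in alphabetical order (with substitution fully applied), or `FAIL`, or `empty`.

step 1: unify e ~ b  [subst: {-} | 2 pending]
  bind e := b
step 2: unify Int ~ c  [subst: {e:=b} | 1 pending]
  bind c := Int
step 3: unify f ~ d  [subst: {e:=b, c:=Int} | 0 pending]
  bind f := d

Answer: c:=Int e:=b f:=d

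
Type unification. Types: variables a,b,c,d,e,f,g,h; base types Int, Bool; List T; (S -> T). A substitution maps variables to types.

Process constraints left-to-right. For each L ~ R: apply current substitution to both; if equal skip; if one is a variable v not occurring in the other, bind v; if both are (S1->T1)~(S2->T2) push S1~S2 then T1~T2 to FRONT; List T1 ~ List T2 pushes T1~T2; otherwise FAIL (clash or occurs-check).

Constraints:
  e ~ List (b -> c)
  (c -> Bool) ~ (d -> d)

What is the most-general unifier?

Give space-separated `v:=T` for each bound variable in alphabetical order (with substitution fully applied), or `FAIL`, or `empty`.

Answer: c:=Bool d:=Bool e:=List (b -> Bool)

Derivation:
step 1: unify e ~ List (b -> c)  [subst: {-} | 1 pending]
  bind e := List (b -> c)
step 2: unify (c -> Bool) ~ (d -> d)  [subst: {e:=List (b -> c)} | 0 pending]
  -> decompose arrow: push c~d, Bool~d
step 3: unify c ~ d  [subst: {e:=List (b -> c)} | 1 pending]
  bind c := d
step 4: unify Bool ~ d  [subst: {e:=List (b -> c), c:=d} | 0 pending]
  bind d := Bool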